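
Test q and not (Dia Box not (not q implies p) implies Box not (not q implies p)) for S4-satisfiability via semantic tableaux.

Satisfiable (open branch found)

1. q and not (Dia Box not (not q implies p) implies Box not (not q implies p)), u
2. q, u   [and-rule on 1]
3. not (Dia Box not (not q implies p) implies Box not (not q implies p)), u   [and-rule on 1]
4. Dia Box not (not q implies p), u   [neg-implies-rule on 3]
5. not Box not (not q implies p), u   [neg-implies-rule on 3]
6. Box not (not q implies p), v   [Dia-rule on 4: fresh world v, uRv]
7. not (not q implies p), v   [Box-rule on 6 via vRv]
8. not q, v   [neg-implies-rule on 7]
9. not p, v   [neg-implies-rule on 7]
10. not q implies p, w   [neg-Box-rule on 5: fresh world w, uRw]
11. p, w   [implies-rule on 10 (branches; this branch)]
Accessibility: uRu, uRv, uRw, vRv, wRw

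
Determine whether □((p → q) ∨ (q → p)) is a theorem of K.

Valid

Tableau for the negation ¬□((p → q) ∨ (q → p)):
1. ¬□((p → q) ∨ (q → p)), 0
2. ¬((p → q) ∨ (q → p)), 1
3. ¬(p → q), 1
4. ¬(q → p), 1
5. p, 1
6. ¬q, 1
7. q, 1
8. ¬p, 1
Accessibility: 0R1
Branch closes: q and ¬q both at 1.
Every branch of the negation's tableau closes; the branch above is one of them.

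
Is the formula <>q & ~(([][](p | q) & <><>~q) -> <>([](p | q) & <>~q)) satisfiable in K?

Unsatisfiable

1. <>q & ~(([][](p | q) & <><>~q) -> <>([](p | q) & <>~q)), 0
2. <>q, 0   [&-rule on 1]
3. ~(([][](p | q) & <><>~q) -> <>([](p | q) & <>~q)), 0   [&-rule on 1]
4. [][](p | q) & <><>~q, 0   [~->-rule on 3]
5. ~<>([](p | q) & <>~q), 0   [~->-rule on 3]
6. [][](p | q), 0   [&-rule on 4]
7. <><>~q, 0   [&-rule on 4]
8. q, 1   [<>-rule on 2: fresh world 1, 0R1]
9. ~([](p | q) & <>~q), 1   [~<>-rule on 5 via 0R1]
10. [](p | q), 1   [[]-rule on 6 via 0R1]
11. ~<>~q, 1   [~&-rule on 9 (branches; this branch)]
12. <>~q, 2   [<>-rule on 7: fresh world 2, 0R2]
13. ~([](p | q) & <>~q), 2   [~<>-rule on 5 via 0R2]
14. [](p | q), 2   [[]-rule on 6 via 0R2]
15. ~[](p | q), 2   [~&-rule on 13 (branches; this branch)]
16. ~q, 3   [<>-rule on 12: fresh world 3, 2R3]
17. p | q, 3   [[]-rule on 14 via 2R3]
18. p, 3   [|-rule on 17 (branches; this branch)]
19. ~(p | q), 4   [~[]-rule on 15: fresh world 4, 2R4]
20. ~p, 4   [~|-rule on 19]
21. ~q, 4   [~|-rule on 19]
22. p | q, 4   [[]-rule on 14 via 2R4]
23. q, 4   [|-rule on 22 (branches; this branch)]
Accessibility: 0R1, 0R2, 2R3, 2R4
Branch closes: q and ~q both at 4.
(One branch shown.) All branches close.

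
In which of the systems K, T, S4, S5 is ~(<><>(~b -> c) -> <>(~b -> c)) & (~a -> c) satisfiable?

K, T

T-tableau for the formula:
1. ~(<><>(~b -> c) -> <>(~b -> c)) & (~a -> c), u
2. ~(<><>(~b -> c) -> <>(~b -> c)), u
3. ~a -> c, u
4. <><>(~b -> c), u
5. ~<>(~b -> c), u
6. ~(~b -> c), u
7. ~b, u
8. ~c, u
9. a, u
10. <>(~b -> c), v
11. ~(~b -> c), v
12. ~b, v
13. ~c, v
14. ~b -> c, w
15. c, w
Accessibility: uRu, uRv, vRv, vRw, wRw
Complete open branch: satisfiable in T, hence also in K (this T-model is also a K-model).
S4-tableau for the formula:
1. ~(<><>(~b -> c) -> <>(~b -> c)) & (~a -> c), u
2. ~(<><>(~b -> c) -> <>(~b -> c)), u
3. ~a -> c, u
4. <><>(~b -> c), u
5. ~<>(~b -> c), u
6. ~(~b -> c), u
7. ~b, u
8. ~c, u
9. a, u
10. <>(~b -> c), v
11. ~(~b -> c), v
12. ~b, v
13. ~c, v
14. ~b -> c, w
15. ~(~b -> c), w
16. ~b, w
17. ~c, w
18. c, w
Accessibility: uRu, uRv, uRw, vRv, vRw, wRw
Branch closes: c and ~c both at w.
Every branch closes (one shown): unsatisfiable in S4, hence also in S5 (every S5-frame is an S4-frame).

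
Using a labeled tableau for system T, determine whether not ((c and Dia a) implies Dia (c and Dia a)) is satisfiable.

Unsatisfiable

1. not ((c and Dia a) implies Dia (c and Dia a)), u
2. c and Dia a, u   [neg-implies-rule on 1]
3. not Dia (c and Dia a), u   [neg-implies-rule on 1]
4. c, u   [and-rule on 2]
5. Dia a, u   [and-rule on 2]
6. not (c and Dia a), u   [neg-Dia-rule on 3 via uRu]
7. not Dia a, u   [neg-and-rule on 6 (branches; this branch)]
8. not a, u   [neg-Dia-rule on 7 via uRu]
9. a, v   [Dia-rule on 5: fresh world v, uRv]
10. not (c and Dia a), v   [neg-Dia-rule on 3 via uRv]
11. not a, v   [neg-Dia-rule on 7 via uRv]
Accessibility: uRu, uRv, vRv
Branch closes: a and not a both at v.
All branches of the tableau close; one closing branch shown above.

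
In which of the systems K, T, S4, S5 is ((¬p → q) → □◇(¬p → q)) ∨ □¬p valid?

S5

S5-tableau for the negation ¬(((¬p → q) → □◇(¬p → q)) ∨ □¬p):
1. ¬(((¬p → q) → □◇(¬p → q)) ∨ □¬p), w0
2. ¬((¬p → q) → □◇(¬p → q)), w0
3. ¬□¬p, w0
4. ¬p → q, w0
5. ¬□◇(¬p → q), w0
6. q, w0
7. p, w1
8. ¬◇(¬p → q), w2
9. ¬(¬p → q), w0
10. ¬p, w0
11. ¬q, w0
Accessibility: w0Rw0, w0Rw1, w0Rw2, w1Rw0, w1Rw1, w1Rw2, w2Rw0, w2Rw1, w2Rw2
Branch closes: q and ¬q both at w0.
Every branch closes (one shown): valid in S5.
S4-tableau for the negation ¬(((¬p → q) → □◇(¬p → q)) ∨ □¬p):
1. ¬(((¬p → q) → □◇(¬p → q)) ∨ □¬p), w0
2. ¬((¬p → q) → □◇(¬p → q)), w0
3. ¬□¬p, w0
4. ¬p → q, w0
5. ¬□◇(¬p → q), w0
6. q, w0
7. p, w1
8. ¬◇(¬p → q), w2
9. ¬(¬p → q), w2
10. ¬p, w2
11. ¬q, w2
Accessibility: w0Rw0, w0Rw1, w0Rw2, w1Rw1, w2Rw2
Complete open branch: countermodel on an S4-frame, so not valid in S4, nor in K, T (the same frame is also a K-frame and a T-frame).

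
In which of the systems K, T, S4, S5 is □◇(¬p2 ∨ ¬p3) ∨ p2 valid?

S5-tableau for the negation ¬(□◇(¬p2 ∨ ¬p3) ∨ p2):
1. ¬(□◇(¬p2 ∨ ¬p3) ∨ p2), 0
2. ¬□◇(¬p2 ∨ ¬p3), 0
3. ¬p2, 0
4. ¬◇(¬p2 ∨ ¬p3), 1
5. ¬(¬p2 ∨ ¬p3), 0
6. p2, 0
7. p3, 0
Accessibility: 0R0, 0R1, 1R0, 1R1
Branch closes: p2 and ¬p2 both at 0.
Every branch closes (one shown): valid in S5.
S4-tableau for the negation ¬(□◇(¬p2 ∨ ¬p3) ∨ p2):
1. ¬(□◇(¬p2 ∨ ¬p3) ∨ p2), 0
2. ¬□◇(¬p2 ∨ ¬p3), 0
3. ¬p2, 0
4. ¬◇(¬p2 ∨ ¬p3), 1
5. ¬(¬p2 ∨ ¬p3), 1
6. p2, 1
7. p3, 1
Accessibility: 0R0, 0R1, 1R1
Complete open branch: countermodel on an S4-frame, so not valid in S4, nor in K, T (the same frame is also a K-frame and a T-frame).

S5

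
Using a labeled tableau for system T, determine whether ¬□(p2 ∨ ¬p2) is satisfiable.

Unsatisfiable (every branch closes)

1. ¬□(p2 ∨ ¬p2), 0
2. ¬(p2 ∨ ¬p2), 1   [¬□-rule on 1: fresh world 1, 0R1]
3. ¬p2, 1   [¬∨-rule on 2]
4. p2, 1   [¬∨-rule on 2]
Accessibility: 0R0, 0R1, 1R1
Branch closes: p2 and ¬p2 both at 1.
(One branch shown.) All branches close.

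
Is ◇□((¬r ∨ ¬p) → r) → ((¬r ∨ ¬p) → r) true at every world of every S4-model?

Tableau for the negation ¬(◇□((¬r ∨ ¬p) → r) → ((¬r ∨ ¬p) → r)):
1. ¬(◇□((¬r ∨ ¬p) → r) → ((¬r ∨ ¬p) → r)), u
2. ◇□((¬r ∨ ¬p) → r), u   [¬→-rule on 1]
3. ¬((¬r ∨ ¬p) → r), u   [¬→-rule on 1]
4. ¬r ∨ ¬p, u   [¬→-rule on 3]
5. ¬r, u   [¬→-rule on 3]
6. ¬p, u   [∨-rule on 4 (branches; this branch)]
7. □((¬r ∨ ¬p) → r), v   [◇-rule on 2: fresh world v, uRv]
8. (¬r ∨ ¬p) → r, v   [□-rule on 7 via vRv]
9. r, v   [→-rule on 8 (branches; this branch)]
Accessibility: uRu, uRv, vRv
The negation has an open branch (countermodel exists).

Not valid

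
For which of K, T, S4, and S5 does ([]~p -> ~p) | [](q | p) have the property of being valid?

K-tableau for the negation ~(([]~p -> ~p) | [](q | p)):
1. ~(([]~p -> ~p) | [](q | p)), w0
2. ~([]~p -> ~p), w0
3. ~[](q | p), w0
4. []~p, w0
5. p, w0
6. ~(q | p), w1
7. ~q, w1
8. ~p, w1
Accessibility: w0Rw1
Complete open branch: countermodel on a K-frame, so not valid in K.
T-tableau for the negation ~(([]~p -> ~p) | [](q | p)):
1. ~(([]~p -> ~p) | [](q | p)), w0
2. ~([]~p -> ~p), w0
3. ~[](q | p), w0
4. []~p, w0
5. p, w0
6. ~p, w0
Accessibility: w0Rw0
Branch closes: p and ~p both at w0.
Every branch closes (one shown): valid in T, hence also in S4, S5 (every theorem of T is a theorem of S4 and S5).

T, S4, S5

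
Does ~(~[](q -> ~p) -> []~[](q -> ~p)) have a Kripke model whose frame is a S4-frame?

1. ~(~[](q -> ~p) -> []~[](q -> ~p)), 0
2. ~[](q -> ~p), 0
3. ~[]~[](q -> ~p), 0
4. ~(q -> ~p), 1
5. q, 1
6. p, 1
7. [](q -> ~p), 2
8. q -> ~p, 2
9. ~p, 2
Accessibility: 0R0, 0R1, 0R2, 1R1, 2R2

Satisfiable (open branch found)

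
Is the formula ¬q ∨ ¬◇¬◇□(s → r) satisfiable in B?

Satisfiable

1. ¬q ∨ ¬◇¬◇□(s → r), 0
2. ¬◇¬◇□(s → r), 0
3. ◇□(s → r), 0
4. □(s → r), 1
5. ◇□(s → r), 1
6. s → r, 0
7. s → r, 1
8. r, 0
9. r, 1
10. □(s → r), 2
11. s → r, 2
12. r, 2
Accessibility: 0R0, 0R1, 1R0, 1R1, 1R2, 2R1, 2R2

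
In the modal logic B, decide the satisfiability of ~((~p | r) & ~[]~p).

Satisfiable

1. ~((~p | r) & ~[]~p), w0
2. []~p, w0   [~&-rule on 1 (branches; this branch)]
3. ~p, w0   [[]-rule on 2 via w0Rw0]
Accessibility: w0Rw0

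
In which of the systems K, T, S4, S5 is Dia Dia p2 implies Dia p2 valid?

S4-tableau for the negation not (Dia Dia p2 implies Dia p2):
1. not (Dia Dia p2 implies Dia p2), u
2. Dia Dia p2, u
3. not Dia p2, u
4. not p2, u
5. Dia p2, v
6. not p2, v
7. p2, w
8. not p2, w
Accessibility: uRu, uRv, uRw, vRv, vRw, wRw
Branch closes: p2 and not p2 both at w.
Every branch closes (one shown): valid in S4, hence also in S5 (every theorem of S4 is a theorem of S5).
T-tableau for the negation not (Dia Dia p2 implies Dia p2):
1. not (Dia Dia p2 implies Dia p2), u
2. Dia Dia p2, u
3. not Dia p2, u
4. not p2, u
5. Dia p2, v
6. not p2, v
7. p2, w
Accessibility: uRu, uRv, vRv, vRw, wRw
Complete open branch: countermodel on a T-frame, so not valid in T, nor in K (the same frame is also a K-frame).

S4, S5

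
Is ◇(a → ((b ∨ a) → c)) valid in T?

No, not valid

Tableau for the negation ¬◇(a → ((b ∨ a) → c)):
1. ¬◇(a → ((b ∨ a) → c)), 0
2. ¬(a → ((b ∨ a) → c)), 0   [¬◇-rule on 1 via 0R0]
3. a, 0   [¬→-rule on 2]
4. ¬((b ∨ a) → c), 0   [¬→-rule on 2]
5. b ∨ a, 0   [¬→-rule on 4]
6. ¬c, 0   [¬→-rule on 4]
Accessibility: 0R0
The negation has an open branch (countermodel exists).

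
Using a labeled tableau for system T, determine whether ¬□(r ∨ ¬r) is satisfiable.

Unsatisfiable (every branch closes)

1. ¬□(r ∨ ¬r), w0
2. ¬(r ∨ ¬r), w1
3. ¬r, w1
4. r, w1
Accessibility: w0Rw0, w0Rw1, w1Rw1
Branch closes: r and ¬r both at w1.
All branches of the tableau close; one closing branch shown above.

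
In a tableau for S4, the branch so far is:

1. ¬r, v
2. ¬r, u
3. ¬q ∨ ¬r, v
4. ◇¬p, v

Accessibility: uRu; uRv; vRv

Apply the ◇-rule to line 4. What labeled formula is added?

a fresh world w with vRw, and ¬p at w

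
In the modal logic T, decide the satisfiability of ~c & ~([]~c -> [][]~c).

1. ~c & ~([]~c -> [][]~c), w0
2. ~c, w0   [&-rule on 1]
3. ~([]~c -> [][]~c), w0   [&-rule on 1]
4. []~c, w0   [~->-rule on 3]
5. ~[][]~c, w0   [~->-rule on 3]
6. ~[]~c, w1   [~[]-rule on 5: fresh world w1, w0Rw1]
7. ~c, w1   [[]-rule on 4 via w0Rw1]
8. c, w2   [~[]-rule on 6: fresh world w2, w1Rw2]
Accessibility: w0Rw0, w0Rw1, w1Rw1, w1Rw2, w2Rw2

Satisfiable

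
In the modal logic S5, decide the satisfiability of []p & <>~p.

Unsatisfiable (every branch closes)

1. []p & <>~p, u
2. []p, u   [&-rule on 1]
3. <>~p, u   [&-rule on 1]
4. p, u   [[]-rule on 2 via uRu]
5. ~p, v   [<>-rule on 3: fresh world v, uRv]
6. p, v   [[]-rule on 2 via uRv]
Accessibility: uRu, uRv, vRu, vRv
Branch closes: p and ~p both at v.
Every branch closes; the branch above is one of them.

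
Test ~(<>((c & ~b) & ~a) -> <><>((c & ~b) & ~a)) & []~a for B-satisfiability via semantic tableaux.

1. ~(<>((c & ~b) & ~a) -> <><>((c & ~b) & ~a)) & []~a, u
2. ~(<>((c & ~b) & ~a) -> <><>((c & ~b) & ~a)), u
3. []~a, u
4. <>((c & ~b) & ~a), u
5. ~<><>((c & ~b) & ~a), u
6. ~a, u
7. ~<>((c & ~b) & ~a), u
8. ~((c & ~b) & ~a), u
9. ~(c & ~b), u
10. b, u
11. (c & ~b) & ~a, v
12. c & ~b, v
13. ~a, v
14. c, v
15. ~b, v
16. ~<>((c & ~b) & ~a), v
17. ~((c & ~b) & ~a), v
18. ~(c & ~b), v
19. b, v
Accessibility: uRu, uRv, vRu, vRv
Branch closes: b and ~b both at v.
(One branch shown.) All branches close.

No, unsatisfiable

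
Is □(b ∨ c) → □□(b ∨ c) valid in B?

No, not valid

Tableau for the negation ¬(□(b ∨ c) → □□(b ∨ c)):
1. ¬(□(b ∨ c) → □□(b ∨ c)), u
2. □(b ∨ c), u
3. ¬□□(b ∨ c), u
4. b ∨ c, u
5. c, u
6. ¬□(b ∨ c), v
7. b ∨ c, v
8. c, v
9. ¬(b ∨ c), w
10. ¬b, w
11. ¬c, w
Accessibility: uRu, uRv, vRu, vRv, vRw, wRv, wRw
The negation has an open branch (countermodel exists).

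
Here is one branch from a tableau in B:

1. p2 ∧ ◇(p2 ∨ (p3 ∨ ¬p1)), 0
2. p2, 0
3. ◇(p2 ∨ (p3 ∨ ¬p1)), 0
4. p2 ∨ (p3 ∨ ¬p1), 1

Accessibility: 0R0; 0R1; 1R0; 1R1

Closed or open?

Not closed

No atom appears with both signs at the same world.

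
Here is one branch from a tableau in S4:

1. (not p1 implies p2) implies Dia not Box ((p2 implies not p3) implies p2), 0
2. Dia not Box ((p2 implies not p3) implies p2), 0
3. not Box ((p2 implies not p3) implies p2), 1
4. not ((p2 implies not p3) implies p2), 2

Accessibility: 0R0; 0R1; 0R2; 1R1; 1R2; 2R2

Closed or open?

No world carries both an atom and its negation.

No, open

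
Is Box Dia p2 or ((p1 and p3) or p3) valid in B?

Tableau for the negation not (Box Dia p2 or ((p1 and p3) or p3)):
1. not (Box Dia p2 or ((p1 and p3) or p3)), w0
2. not Box Dia p2, w0
3. not ((p1 and p3) or p3), w0
4. not (p1 and p3), w0
5. not p3, w0
6. not Dia p2, w1
7. not p2, w0
8. not p2, w1
Accessibility: w0Rw0, w0Rw1, w1Rw0, w1Rw1
The negation has an open branch (countermodel exists).

No, not valid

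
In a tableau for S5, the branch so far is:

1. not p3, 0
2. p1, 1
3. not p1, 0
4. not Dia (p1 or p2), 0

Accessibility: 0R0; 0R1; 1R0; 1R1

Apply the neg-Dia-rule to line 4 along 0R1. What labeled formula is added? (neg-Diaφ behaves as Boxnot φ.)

not (p1 or p2), 1

neg-Diaφ behaves as Boxnot φ: propagate the negated body to each accessible world.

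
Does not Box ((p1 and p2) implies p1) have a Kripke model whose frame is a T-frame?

Unsatisfiable (every branch closes)

1. not Box ((p1 and p2) implies p1), u
2. not ((p1 and p2) implies p1), v   [neg-Box-rule on 1: fresh world v, uRv]
3. p1 and p2, v   [neg-implies-rule on 2]
4. not p1, v   [neg-implies-rule on 2]
5. p1, v   [and-rule on 3]
6. p2, v   [and-rule on 3]
Accessibility: uRu, uRv, vRv
Branch closes: p1 and not p1 both at v.
(One branch shown.) All branches close.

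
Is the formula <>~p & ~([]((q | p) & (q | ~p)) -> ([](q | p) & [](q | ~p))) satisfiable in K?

Unsatisfiable (every branch closes)

1. <>~p & ~([]((q | p) & (q | ~p)) -> ([](q | p) & [](q | ~p))), 0
2. <>~p, 0
3. ~([]((q | p) & (q | ~p)) -> ([](q | p) & [](q | ~p))), 0
4. []((q | p) & (q | ~p)), 0
5. ~([](q | p) & [](q | ~p)), 0
6. ~[](q | ~p), 0
7. ~p, 1
8. (q | p) & (q | ~p), 1
9. q | p, 1
10. q | ~p, 1
11. q, 1
12. ~(q | ~p), 2
13. ~q, 2
14. p, 2
15. (q | p) & (q | ~p), 2
16. q | p, 2
17. q | ~p, 2
18. ~p, 2
Accessibility: 0R1, 0R2
Branch closes: p and ~p both at 2.
Every branch closes; the branch above is one of them.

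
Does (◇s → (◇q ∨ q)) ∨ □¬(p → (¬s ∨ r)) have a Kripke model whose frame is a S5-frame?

Satisfiable

1. (◇s → (◇q ∨ q)) ∨ □¬(p → (¬s ∨ r)), w0
2. □¬(p → (¬s ∨ r)), w0
3. ¬(p → (¬s ∨ r)), w0
4. p, w0
5. ¬(¬s ∨ r), w0
6. s, w0
7. ¬r, w0
Accessibility: w0Rw0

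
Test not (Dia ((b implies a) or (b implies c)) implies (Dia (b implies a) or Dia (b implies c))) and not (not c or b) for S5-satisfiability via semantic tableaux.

No, unsatisfiable

1. not (Dia ((b implies a) or (b implies c)) implies (Dia (b implies a) or Dia (b implies c))) and not (not c or b), w0
2. not (Dia ((b implies a) or (b implies c)) implies (Dia (b implies a) or Dia (b implies c))), w0   [and-rule on 1]
3. not (not c or b), w0   [and-rule on 1]
4. Dia ((b implies a) or (b implies c)), w0   [neg-implies-rule on 2]
5. not (Dia (b implies a) or Dia (b implies c)), w0   [neg-implies-rule on 2]
6. c, w0   [neg-or-rule on 3]
7. not b, w0   [neg-or-rule on 3]
8. not Dia (b implies a), w0   [neg-or-rule on 5]
9. not Dia (b implies c), w0   [neg-or-rule on 5]
10. not (b implies a), w0   [neg-Dia-rule on 8 via w0Rw0]
11. b, w0   [neg-implies-rule on 10]
12. not a, w0   [neg-implies-rule on 10]
Accessibility: w0Rw0
Branch closes: b and not b both at w0.
Every branch closes; the branch above is one of them.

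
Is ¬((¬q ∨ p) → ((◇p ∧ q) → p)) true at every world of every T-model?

Tableau for the negation (¬q ∨ p) → ((◇p ∧ q) → p):
1. (¬q ∨ p) → ((◇p ∧ q) → p), 0
2. (◇p ∧ q) → p, 0
3. p, 0
Accessibility: 0R0
The negation has an open branch (countermodel exists).

Not valid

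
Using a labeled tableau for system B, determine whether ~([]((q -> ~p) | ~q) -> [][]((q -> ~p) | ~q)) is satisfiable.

1. ~([]((q -> ~p) | ~q) -> [][]((q -> ~p) | ~q)), w0
2. []((q -> ~p) | ~q), w0   [~->-rule on 1]
3. ~[][]((q -> ~p) | ~q), w0   [~->-rule on 1]
4. (q -> ~p) | ~q, w0   [[]-rule on 2 via w0Rw0]
5. ~q, w0   [|-rule on 4 (branches; this branch)]
6. ~[]((q -> ~p) | ~q), w1   [~[]-rule on 3: fresh world w1, w0Rw1]
7. (q -> ~p) | ~q, w1   [[]-rule on 2 via w0Rw1]
8. ~q, w1   [|-rule on 7 (branches; this branch)]
9. ~((q -> ~p) | ~q), w2   [~[]-rule on 6: fresh world w2, w1Rw2]
10. ~(q -> ~p), w2   [~|-rule on 9]
11. q, w2   [~|-rule on 9]
12. p, w2   [~->-rule on 10]
Accessibility: w0Rw0, w0Rw1, w1Rw0, w1Rw1, w1Rw2, w2Rw1, w2Rw2

Yes, satisfiable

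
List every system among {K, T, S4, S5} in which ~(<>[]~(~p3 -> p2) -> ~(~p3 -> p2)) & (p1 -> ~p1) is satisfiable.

K, T, S4

S4-tableau for the formula:
1. ~(<>[]~(~p3 -> p2) -> ~(~p3 -> p2)) & (p1 -> ~p1), 0
2. ~(<>[]~(~p3 -> p2) -> ~(~p3 -> p2)), 0   [&-rule on 1]
3. p1 -> ~p1, 0   [&-rule on 1]
4. <>[]~(~p3 -> p2), 0   [~->-rule on 2]
5. ~p3 -> p2, 0   [~->-rule on 2]
6. ~p1, 0   [->-rule on 3 (branches; this branch)]
7. p2, 0   [->-rule on 5 (branches; this branch)]
8. []~(~p3 -> p2), 1   [<>-rule on 4: fresh world 1, 0R1]
9. ~(~p3 -> p2), 1   [[]-rule on 8 via 1R1]
10. ~p3, 1   [~->-rule on 9]
11. ~p2, 1   [~->-rule on 9]
Accessibility: 0R0, 0R1, 1R1
Complete open branch: satisfiable in S4, hence also in K, T (this S4-model is also a K-model and a T-model).
S5-tableau for the formula:
1. ~(<>[]~(~p3 -> p2) -> ~(~p3 -> p2)) & (p1 -> ~p1), 0
2. ~(<>[]~(~p3 -> p2) -> ~(~p3 -> p2)), 0   [&-rule on 1]
3. p1 -> ~p1, 0   [&-rule on 1]
4. <>[]~(~p3 -> p2), 0   [~->-rule on 2]
5. ~p3 -> p2, 0   [~->-rule on 2]
6. ~p1, 0   [->-rule on 3 (branches; this branch)]
7. p2, 0   [->-rule on 5 (branches; this branch)]
8. []~(~p3 -> p2), 1   [<>-rule on 4: fresh world 1, 0R1]
9. ~(~p3 -> p2), 0   [[]-rule on 8 via 1R0]
10. ~p3, 0   [~->-rule on 9]
11. ~p2, 0   [~->-rule on 9]
Accessibility: 0R0, 0R1, 1R0, 1R1
Branch closes: p2 and ~p2 both at 0.
Every branch closes (one shown): unsatisfiable in S5.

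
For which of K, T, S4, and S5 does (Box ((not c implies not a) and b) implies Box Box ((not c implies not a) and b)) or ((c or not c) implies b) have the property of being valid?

T, S4, S5

T-tableau for the negation not ((Box ((not c implies not a) and b) implies Box Box ((not c implies not a) and b)) or ((c or not c) implies b)):
1. not ((Box ((not c implies not a) and b) implies Box Box ((not c implies not a) and b)) or ((c or not c) implies b)), u
2. not (Box ((not c implies not a) and b) implies Box Box ((not c implies not a) and b)), u
3. not ((c or not c) implies b), u
4. Box ((not c implies not a) and b), u
5. not Box Box ((not c implies not a) and b), u
6. c or not c, u
7. not b, u
8. (not c implies not a) and b, u
9. not c implies not a, u
10. b, u
Accessibility: uRu
Branch closes: b and not b both at u.
Every branch closes (one shown): valid in T, hence also in S4, S5 (every theorem of T is a theorem of S4 and S5).
K-tableau for the negation not ((Box ((not c implies not a) and b) implies Box Box ((not c implies not a) and b)) or ((c or not c) implies b)):
1. not ((Box ((not c implies not a) and b) implies Box Box ((not c implies not a) and b)) or ((c or not c) implies b)), u
2. not (Box ((not c implies not a) and b) implies Box Box ((not c implies not a) and b)), u
3. not ((c or not c) implies b), u
4. Box ((not c implies not a) and b), u
5. not Box Box ((not c implies not a) and b), u
6. c or not c, u
7. not b, u
8. not c, u
9. not Box ((not c implies not a) and b), v
10. (not c implies not a) and b, v
11. not c implies not a, v
12. b, v
13. not a, v
14. not ((not c implies not a) and b), w
15. not b, w
Accessibility: uRv, vRw
Complete open branch: countermodel on a K-frame, so not valid in K.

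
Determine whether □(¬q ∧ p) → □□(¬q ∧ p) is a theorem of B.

Tableau for the negation ¬(□(¬q ∧ p) → □□(¬q ∧ p)):
1. ¬(□(¬q ∧ p) → □□(¬q ∧ p)), 0
2. □(¬q ∧ p), 0   [¬→-rule on 1]
3. ¬□□(¬q ∧ p), 0   [¬→-rule on 1]
4. ¬q ∧ p, 0   [□-rule on 2 via 0R0]
5. ¬q, 0   [∧-rule on 4]
6. p, 0   [∧-rule on 4]
7. ¬□(¬q ∧ p), 1   [¬□-rule on 3: fresh world 1, 0R1]
8. ¬q ∧ p, 1   [□-rule on 2 via 0R1]
9. ¬q, 1   [∧-rule on 8]
10. p, 1   [∧-rule on 8]
11. ¬(¬q ∧ p), 2   [¬□-rule on 7: fresh world 2, 1R2]
12. ¬p, 2   [¬∧-rule on 11 (branches; this branch)]
Accessibility: 0R0, 0R1, 1R0, 1R1, 1R2, 2R1, 2R2
The negation has an open branch (countermodel exists).

Invalid (countermodel exists)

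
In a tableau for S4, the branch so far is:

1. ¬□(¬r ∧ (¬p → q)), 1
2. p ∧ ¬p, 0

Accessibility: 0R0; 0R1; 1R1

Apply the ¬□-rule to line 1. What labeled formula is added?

a fresh world 2 with 1R2, and ¬(¬r ∧ (¬p → q)) at 2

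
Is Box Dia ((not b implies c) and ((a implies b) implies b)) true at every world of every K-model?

Invalid (countermodel exists)

Tableau for the negation not Box Dia ((not b implies c) and ((a implies b) implies b)):
1. not Box Dia ((not b implies c) and ((a implies b) implies b)), w0
2. not Dia ((not b implies c) and ((a implies b) implies b)), w1   [neg-Box-rule on 1: fresh world w1, w0Rw1]
Accessibility: w0Rw1
The negation has an open branch (countermodel exists).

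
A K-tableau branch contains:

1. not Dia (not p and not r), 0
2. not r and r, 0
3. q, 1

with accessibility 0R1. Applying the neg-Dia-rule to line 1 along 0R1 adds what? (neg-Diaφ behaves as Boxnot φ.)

neg-Diaφ behaves as Boxnot φ: propagate the negated body to each accessible world.

not (not p and not r), 1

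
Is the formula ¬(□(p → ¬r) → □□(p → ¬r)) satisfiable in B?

Yes, satisfiable

1. ¬(□(p → ¬r) → □□(p → ¬r)), u
2. □(p → ¬r), u   [¬→-rule on 1]
3. ¬□□(p → ¬r), u   [¬→-rule on 1]
4. p → ¬r, u   [□-rule on 2 via uRu]
5. ¬r, u   [→-rule on 4 (branches; this branch)]
6. ¬□(p → ¬r), v   [¬□-rule on 3: fresh world v, uRv]
7. p → ¬r, v   [□-rule on 2 via uRv]
8. ¬r, v   [→-rule on 7 (branches; this branch)]
9. ¬(p → ¬r), w   [¬□-rule on 6: fresh world w, vRw]
10. p, w   [¬→-rule on 9]
11. r, w   [¬→-rule on 9]
Accessibility: uRu, uRv, vRu, vRv, vRw, wRv, wRw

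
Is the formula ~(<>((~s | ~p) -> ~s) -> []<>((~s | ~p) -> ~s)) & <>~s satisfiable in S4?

Satisfiable (open branch found)

1. ~(<>((~s | ~p) -> ~s) -> []<>((~s | ~p) -> ~s)) & <>~s, 0
2. ~(<>((~s | ~p) -> ~s) -> []<>((~s | ~p) -> ~s)), 0
3. <>~s, 0
4. <>((~s | ~p) -> ~s), 0
5. ~[]<>((~s | ~p) -> ~s), 0
6. ~s, 1
7. (~s | ~p) -> ~s, 2
8. ~s, 2
9. ~<>((~s | ~p) -> ~s), 3
10. ~((~s | ~p) -> ~s), 3
11. ~s | ~p, 3
12. s, 3
13. ~p, 3
Accessibility: 0R0, 0R1, 0R2, 0R3, 1R1, 2R2, 3R3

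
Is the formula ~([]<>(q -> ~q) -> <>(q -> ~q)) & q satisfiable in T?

No, unsatisfiable

1. ~([]<>(q -> ~q) -> <>(q -> ~q)) & q, u
2. ~([]<>(q -> ~q) -> <>(q -> ~q)), u
3. q, u
4. []<>(q -> ~q), u
5. ~<>(q -> ~q), u
6. <>(q -> ~q), u
7. ~(q -> ~q), u
8. q -> ~q, v
9. <>(q -> ~q), v
10. ~(q -> ~q), v
11. q, v
12. ~q, v
Accessibility: uRu, uRv, vRv
Branch closes: q and ~q both at v.
Every branch closes; the branch above is one of them.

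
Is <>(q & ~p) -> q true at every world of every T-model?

Invalid (countermodel exists)

Tableau for the negation ~(<>(q & ~p) -> q):
1. ~(<>(q & ~p) -> q), w0
2. <>(q & ~p), w0
3. ~q, w0
4. q & ~p, w1
5. q, w1
6. ~p, w1
Accessibility: w0Rw0, w0Rw1, w1Rw1
The negation has an open branch (countermodel exists).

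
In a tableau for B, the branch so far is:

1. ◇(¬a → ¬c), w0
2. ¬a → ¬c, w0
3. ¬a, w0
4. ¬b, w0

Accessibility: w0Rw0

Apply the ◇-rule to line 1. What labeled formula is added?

a fresh world w1 with w0Rw1, and ¬a → ¬c at w1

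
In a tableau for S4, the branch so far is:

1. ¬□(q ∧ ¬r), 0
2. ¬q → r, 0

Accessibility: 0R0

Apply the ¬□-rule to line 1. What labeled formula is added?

a fresh world 1 with 0R1, and ¬(q ∧ ¬r) at 1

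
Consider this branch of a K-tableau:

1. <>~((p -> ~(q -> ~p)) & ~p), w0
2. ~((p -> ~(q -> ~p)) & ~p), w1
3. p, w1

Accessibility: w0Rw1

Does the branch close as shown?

No atom appears with both signs at the same world.

Open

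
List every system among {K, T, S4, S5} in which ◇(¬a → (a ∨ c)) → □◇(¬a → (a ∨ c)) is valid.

S5-tableau for the negation ¬(◇(¬a → (a ∨ c)) → □◇(¬a → (a ∨ c))):
1. ¬(◇(¬a → (a ∨ c)) → □◇(¬a → (a ∨ c))), w0
2. ◇(¬a → (a ∨ c)), w0
3. ¬□◇(¬a → (a ∨ c)), w0
4. ¬a → (a ∨ c), w1
5. a ∨ c, w1
6. c, w1
7. ¬◇(¬a → (a ∨ c)), w2
8. ¬(¬a → (a ∨ c)), w0
9. ¬a, w0
10. ¬(a ∨ c), w0
11. ¬c, w0
12. ¬(¬a → (a ∨ c)), w1
13. ¬a, w1
14. ¬(a ∨ c), w1
15. ¬c, w1
Accessibility: w0Rw0, w0Rw1, w0Rw2, w1Rw0, w1Rw1, w1Rw2, w2Rw0, w2Rw1, w2Rw2
Branch closes: c and ¬c both at w1.
Every branch closes (one shown): valid in S5.
S4-tableau for the negation ¬(◇(¬a → (a ∨ c)) → □◇(¬a → (a ∨ c))):
1. ¬(◇(¬a → (a ∨ c)) → □◇(¬a → (a ∨ c))), w0
2. ◇(¬a → (a ∨ c)), w0
3. ¬□◇(¬a → (a ∨ c)), w0
4. ¬a → (a ∨ c), w1
5. a ∨ c, w1
6. c, w1
7. ¬◇(¬a → (a ∨ c)), w2
8. ¬(¬a → (a ∨ c)), w2
9. ¬a, w2
10. ¬(a ∨ c), w2
11. ¬c, w2
Accessibility: w0Rw0, w0Rw1, w0Rw2, w1Rw1, w2Rw2
Complete open branch: countermodel on an S4-frame, so not valid in S4, nor in K, T (the same frame is also a K-frame and a T-frame).

S5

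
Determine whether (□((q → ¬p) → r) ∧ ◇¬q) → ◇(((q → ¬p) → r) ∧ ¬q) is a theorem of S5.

Tableau for the negation ¬((□((q → ¬p) → r) ∧ ◇¬q) → ◇(((q → ¬p) → r) ∧ ¬q)):
1. ¬((□((q → ¬p) → r) ∧ ◇¬q) → ◇(((q → ¬p) → r) ∧ ¬q)), 0
2. □((q → ¬p) → r) ∧ ◇¬q, 0   [¬→-rule on 1]
3. ¬◇(((q → ¬p) → r) ∧ ¬q), 0   [¬→-rule on 1]
4. □((q → ¬p) → r), 0   [∧-rule on 2]
5. ◇¬q, 0   [∧-rule on 2]
6. ¬(((q → ¬p) → r) ∧ ¬q), 0   [¬◇-rule on 3 via 0R0]
7. (q → ¬p) → r, 0   [□-rule on 4 via 0R0]
8. q, 0   [¬∧-rule on 6 (branches; this branch)]
9. ¬(q → ¬p), 0   [→-rule on 7 (branches; this branch)]
10. p, 0   [¬→-rule on 9]
11. ¬q, 1   [◇-rule on 5: fresh world 1, 0R1]
12. ¬(((q → ¬p) → r) ∧ ¬q), 1   [¬◇-rule on 3 via 0R1]
13. (q → ¬p) → r, 1   [□-rule on 4 via 0R1]
14. ¬((q → ¬p) → r), 1   [¬∧-rule on 12 (branches; this branch)]
15. q → ¬p, 1   [¬→-rule on 14]
16. ¬r, 1   [¬→-rule on 14]
17. ¬(q → ¬p), 1   [→-rule on 13 (branches; this branch)]
18. q, 1   [¬→-rule on 17]
19. p, 1   [¬→-rule on 17]
Accessibility: 0R0, 0R1, 1R0, 1R1
Branch closes: q and ¬q both at 1.
Every branch of the negation's tableau closes; the branch above is one of them.

Valid in S5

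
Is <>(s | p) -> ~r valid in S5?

No, not valid

Tableau for the negation ~(<>(s | p) -> ~r):
1. ~(<>(s | p) -> ~r), w0
2. <>(s | p), w0
3. r, w0
4. s | p, w1
5. p, w1
Accessibility: w0Rw0, w0Rw1, w1Rw0, w1Rw1
The negation has an open branch (countermodel exists).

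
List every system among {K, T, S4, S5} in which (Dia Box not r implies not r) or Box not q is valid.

S5-tableau for the negation not ((Dia Box not r implies not r) or Box not q):
1. not ((Dia Box not r implies not r) or Box not q), 0
2. not (Dia Box not r implies not r), 0
3. not Box not q, 0
4. Dia Box not r, 0
5. r, 0
6. q, 1
7. Box not r, 2
8. not r, 0
Accessibility: 0R0, 0R1, 0R2, 1R0, 1R1, 1R2, 2R0, 2R1, 2R2
Branch closes: r and not r both at 0.
Every branch closes (one shown): valid in S5.
S4-tableau for the negation not ((Dia Box not r implies not r) or Box not q):
1. not ((Dia Box not r implies not r) or Box not q), 0
2. not (Dia Box not r implies not r), 0
3. not Box not q, 0
4. Dia Box not r, 0
5. r, 0
6. q, 1
7. Box not r, 2
8. not r, 2
Accessibility: 0R0, 0R1, 0R2, 1R1, 2R2
Complete open branch: countermodel on an S4-frame, so not valid in S4, nor in K, T (the same frame is also a K-frame and a T-frame).

S5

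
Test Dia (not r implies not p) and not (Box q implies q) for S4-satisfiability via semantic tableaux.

Unsatisfiable

1. Dia (not r implies not p) and not (Box q implies q), 0
2. Dia (not r implies not p), 0
3. not (Box q implies q), 0
4. Box q, 0
5. not q, 0
6. q, 0
Accessibility: 0R0
Branch closes: q and not q both at 0.
(One branch shown.) All branches close.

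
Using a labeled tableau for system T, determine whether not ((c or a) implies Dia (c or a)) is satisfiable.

1. not ((c or a) implies Dia (c or a)), w0
2. c or a, w0
3. not Dia (c or a), w0
4. not (c or a), w0
5. not c, w0
6. not a, w0
7. a, w0
Accessibility: w0Rw0
Branch closes: a and not a both at w0.
Every branch closes; the branch above is one of them.

No, unsatisfiable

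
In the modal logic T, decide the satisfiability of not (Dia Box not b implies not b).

1. not (Dia Box not b implies not b), u
2. Dia Box not b, u   [neg-implies-rule on 1]
3. b, u   [neg-implies-rule on 1]
4. Box not b, v   [Dia-rule on 2: fresh world v, uRv]
5. not b, v   [Box-rule on 4 via vRv]
Accessibility: uRu, uRv, vRv

Yes, satisfiable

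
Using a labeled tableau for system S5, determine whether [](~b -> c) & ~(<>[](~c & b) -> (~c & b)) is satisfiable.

1. [](~b -> c) & ~(<>[](~c & b) -> (~c & b)), w0
2. [](~b -> c), w0
3. ~(<>[](~c & b) -> (~c & b)), w0
4. <>[](~c & b), w0
5. ~(~c & b), w0
6. ~b -> c, w0
7. ~b, w0
8. c, w0
9. [](~c & b), w1
10. ~b -> c, w1
11. ~c & b, w0
12. ~c, w0
13. b, w0
Accessibility: w0Rw0, w0Rw1, w1Rw0, w1Rw1
Branch closes: c and ~c both at w0.
(One branch shown.) All branches close.

Unsatisfiable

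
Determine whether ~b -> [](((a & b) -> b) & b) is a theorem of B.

Tableau for the negation ~(~b -> [](((a & b) -> b) & b)):
1. ~(~b -> [](((a & b) -> b) & b)), u
2. ~b, u   [~->-rule on 1]
3. ~[](((a & b) -> b) & b), u   [~->-rule on 1]
4. ~(((a & b) -> b) & b), v   [~[]-rule on 3: fresh world v, uRv]
5. ~b, v   [~&-rule on 4 (branches; this branch)]
Accessibility: uRu, uRv, vRu, vRv
The negation has an open branch (countermodel exists).

No, not valid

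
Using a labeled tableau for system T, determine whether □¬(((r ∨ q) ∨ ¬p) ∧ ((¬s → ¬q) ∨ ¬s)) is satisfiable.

Satisfiable

1. □¬(((r ∨ q) ∨ ¬p) ∧ ((¬s → ¬q) ∨ ¬s)), w0
2. ¬(((r ∨ q) ∨ ¬p) ∧ ((¬s → ¬q) ∨ ¬s)), w0   [□-rule on 1 via w0Rw0]
3. ¬((r ∨ q) ∨ ¬p), w0   [¬∧-rule on 2 (branches; this branch)]
4. ¬(r ∨ q), w0   [¬∨-rule on 3]
5. p, w0   [¬∨-rule on 3]
6. ¬r, w0   [¬∨-rule on 4]
7. ¬q, w0   [¬∨-rule on 4]
Accessibility: w0Rw0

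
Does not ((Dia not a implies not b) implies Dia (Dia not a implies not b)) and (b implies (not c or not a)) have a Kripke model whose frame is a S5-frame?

1. not ((Dia not a implies not b) implies Dia (Dia not a implies not b)) and (b implies (not c or not a)), 0
2. not ((Dia not a implies not b) implies Dia (Dia not a implies not b)), 0
3. b implies (not c or not a), 0
4. Dia not a implies not b, 0
5. not Dia (Dia not a implies not b), 0
6. not (Dia not a implies not b), 0
7. Dia not a, 0
8. b, 0
9. not c or not a, 0
10. not Dia not a, 0
11. a, 0
12. not c, 0
13. not a, 1
14. not (Dia not a implies not b), 1
15. Dia not a, 1
16. b, 1
17. a, 1
Accessibility: 0R0, 0R1, 1R0, 1R1
Branch closes: a and not a both at 1.
Every branch closes; the branch above is one of them.

Unsatisfiable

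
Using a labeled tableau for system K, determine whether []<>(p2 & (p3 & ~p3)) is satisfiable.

Yes, satisfiable

1. []<>(p2 & (p3 & ~p3)), u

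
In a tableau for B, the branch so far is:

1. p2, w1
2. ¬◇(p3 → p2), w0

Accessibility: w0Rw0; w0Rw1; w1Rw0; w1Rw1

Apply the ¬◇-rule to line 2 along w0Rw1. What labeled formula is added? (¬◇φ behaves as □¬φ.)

¬◇φ behaves as □¬φ: propagate the negated body to each accessible world.

¬(p3 → p2), w1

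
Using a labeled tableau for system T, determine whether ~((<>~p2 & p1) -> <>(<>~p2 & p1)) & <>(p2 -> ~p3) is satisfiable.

1. ~((<>~p2 & p1) -> <>(<>~p2 & p1)) & <>(p2 -> ~p3), 0
2. ~((<>~p2 & p1) -> <>(<>~p2 & p1)), 0
3. <>(p2 -> ~p3), 0
4. <>~p2 & p1, 0
5. ~<>(<>~p2 & p1), 0
6. <>~p2, 0
7. p1, 0
8. ~(<>~p2 & p1), 0
9. ~<>~p2, 0
10. p2, 0
11. p2 -> ~p3, 1
12. ~(<>~p2 & p1), 1
13. p2, 1
14. ~p3, 1
15. ~p1, 1
16. ~p2, 2
17. ~(<>~p2 & p1), 2
18. p2, 2
Accessibility: 0R0, 0R1, 0R2, 1R1, 2R2
Branch closes: p2 and ~p2 both at 2.
(One branch shown.) All branches close.

Unsatisfiable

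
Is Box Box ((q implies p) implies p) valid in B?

Tableau for the negation not Box Box ((q implies p) implies p):
1. not Box Box ((q implies p) implies p), w0
2. not Box ((q implies p) implies p), w1
3. not ((q implies p) implies p), w2
4. q implies p, w2
5. not p, w2
6. not q, w2
Accessibility: w0Rw0, w0Rw1, w1Rw0, w1Rw1, w1Rw2, w2Rw1, w2Rw2
The negation has an open branch (countermodel exists).

Not valid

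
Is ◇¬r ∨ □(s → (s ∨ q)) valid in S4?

Tableau for the negation ¬(◇¬r ∨ □(s → (s ∨ q))):
1. ¬(◇¬r ∨ □(s → (s ∨ q))), w0
2. ¬◇¬r, w0   [¬∨-rule on 1]
3. ¬□(s → (s ∨ q)), w0   [¬∨-rule on 1]
4. r, w0   [¬◇-rule on 2 via w0Rw0]
5. ¬(s → (s ∨ q)), w1   [¬□-rule on 3: fresh world w1, w0Rw1]
6. s, w1   [¬→-rule on 5]
7. ¬(s ∨ q), w1   [¬→-rule on 5]
8. ¬s, w1   [¬∨-rule on 7]
9. ¬q, w1   [¬∨-rule on 7]
Accessibility: w0Rw0, w0Rw1, w1Rw1
Branch closes: s and ¬s both at w1.
Every branch of the negation's tableau closes; the branch above is one of them.

Valid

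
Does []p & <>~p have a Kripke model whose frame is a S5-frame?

1. []p & <>~p, w0
2. []p, w0
3. <>~p, w0
4. p, w0
5. ~p, w1
6. p, w1
Accessibility: w0Rw0, w0Rw1, w1Rw0, w1Rw1
Branch closes: p and ~p both at w1.
Every branch closes; the branch above is one of them.

Unsatisfiable (every branch closes)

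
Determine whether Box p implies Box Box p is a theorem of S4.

Tableau for the negation not (Box p implies Box Box p):
1. not (Box p implies Box Box p), w0
2. Box p, w0   [neg-implies-rule on 1]
3. not Box Box p, w0   [neg-implies-rule on 1]
4. p, w0   [Box-rule on 2 via w0Rw0]
5. not Box p, w1   [neg-Box-rule on 3: fresh world w1, w0Rw1]
6. p, w1   [Box-rule on 2 via w0Rw1]
7. not p, w2   [neg-Box-rule on 5: fresh world w2, w1Rw2]
8. p, w2   [Box-rule on 2 via w0Rw2]
Accessibility: w0Rw0, w0Rw1, w0Rw2, w1Rw1, w1Rw2, w2Rw2
Branch closes: p and not p both at w2.
Every branch of the negation's tableau closes; the branch above is one of them.

Yes, valid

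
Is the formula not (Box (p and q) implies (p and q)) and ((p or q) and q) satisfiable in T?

1. not (Box (p and q) implies (p and q)) and ((p or q) and q), u
2. not (Box (p and q) implies (p and q)), u   [and-rule on 1]
3. (p or q) and q, u   [and-rule on 1]
4. Box (p and q), u   [neg-implies-rule on 2]
5. not (p and q), u   [neg-implies-rule on 2]
6. p or q, u   [and-rule on 3]
7. q, u   [and-rule on 3]
8. p and q, u   [Box-rule on 4 via uRu]
9. p, u   [and-rule on 8]
10. not q, u   [neg-and-rule on 5 (branches; this branch)]
Accessibility: uRu
Branch closes: q and not q both at u.
Every branch closes; the branch above is one of them.

No, unsatisfiable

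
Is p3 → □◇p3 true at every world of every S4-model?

Invalid (countermodel exists)

Tableau for the negation ¬(p3 → □◇p3):
1. ¬(p3 → □◇p3), u
2. p3, u
3. ¬□◇p3, u
4. ¬◇p3, v
5. ¬p3, v
Accessibility: uRu, uRv, vRv
The negation has an open branch (countermodel exists).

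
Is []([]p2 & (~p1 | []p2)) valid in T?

Tableau for the negation ~[]([]p2 & (~p1 | []p2)):
1. ~[]([]p2 & (~p1 | []p2)), u
2. ~([]p2 & (~p1 | []p2)), v
3. ~(~p1 | []p2), v
4. p1, v
5. ~[]p2, v
6. ~p2, w
Accessibility: uRu, uRv, vRv, vRw, wRw
The negation has an open branch (countermodel exists).

Not valid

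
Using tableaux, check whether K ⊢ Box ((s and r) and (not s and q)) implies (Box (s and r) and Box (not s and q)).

Valid in K

Tableau for the negation not (Box ((s and r) and (not s and q)) implies (Box (s and r) and Box (not s and q))):
1. not (Box ((s and r) and (not s and q)) implies (Box (s and r) and Box (not s and q))), u
2. Box ((s and r) and (not s and q)), u
3. not (Box (s and r) and Box (not s and q)), u
4. not Box (not s and q), u
5. not (not s and q), v
6. (s and r) and (not s and q), v
7. s and r, v
8. not s and q, v
9. s, v
10. r, v
11. not s, v
12. q, v
Accessibility: uRv
Branch closes: s and not s both at v.
All branches of the negation close; one closing branch shown above.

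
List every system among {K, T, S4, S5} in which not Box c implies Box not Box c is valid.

S4-tableau for the negation not (not Box c implies Box not Box c):
1. not (not Box c implies Box not Box c), w0
2. not Box c, w0   [neg-implies-rule on 1]
3. not Box not Box c, w0   [neg-implies-rule on 1]
4. not c, w1   [neg-Box-rule on 2: fresh world w1, w0Rw1]
5. Box c, w2   [neg-Box-rule on 3: fresh world w2, w0Rw2]
6. c, w2   [Box-rule on 5 via w2Rw2]
Accessibility: w0Rw0, w0Rw1, w0Rw2, w1Rw1, w2Rw2
Complete open branch: countermodel on an S4-frame, so not valid in S4, nor in K, T (the same frame is also a K-frame and a T-frame).
S5-tableau for the negation not (not Box c implies Box not Box c):
1. not (not Box c implies Box not Box c), w0
2. not Box c, w0   [neg-implies-rule on 1]
3. not Box not Box c, w0   [neg-implies-rule on 1]
4. not c, w1   [neg-Box-rule on 2: fresh world w1, w0Rw1]
5. Box c, w2   [neg-Box-rule on 3: fresh world w2, w0Rw2]
6. c, w0   [Box-rule on 5 via w2Rw0]
7. c, w1   [Box-rule on 5 via w2Rw1]
Accessibility: w0Rw0, w0Rw1, w0Rw2, w1Rw0, w1Rw1, w1Rw2, w2Rw0, w2Rw1, w2Rw2
Branch closes: c and not c both at w1.
Every branch closes (one shown): valid in S5.

S5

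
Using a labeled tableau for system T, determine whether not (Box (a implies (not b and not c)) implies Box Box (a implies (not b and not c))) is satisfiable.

1. not (Box (a implies (not b and not c)) implies Box Box (a implies (not b and not c))), 0
2. Box (a implies (not b and not c)), 0
3. not Box Box (a implies (not b and not c)), 0
4. a implies (not b and not c), 0
5. not b and not c, 0
6. not b, 0
7. not c, 0
8. not Box (a implies (not b and not c)), 1
9. a implies (not b and not c), 1
10. not b and not c, 1
11. not b, 1
12. not c, 1
13. not (a implies (not b and not c)), 2
14. a, 2
15. not (not b and not c), 2
16. c, 2
Accessibility: 0R0, 0R1, 1R1, 1R2, 2R2

Satisfiable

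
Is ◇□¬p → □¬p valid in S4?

Not valid

Tableau for the negation ¬(◇□¬p → □¬p):
1. ¬(◇□¬p → □¬p), 0
2. ◇□¬p, 0
3. ¬□¬p, 0
4. □¬p, 1
5. ¬p, 1
6. p, 2
Accessibility: 0R0, 0R1, 0R2, 1R1, 2R2
The negation has an open branch (countermodel exists).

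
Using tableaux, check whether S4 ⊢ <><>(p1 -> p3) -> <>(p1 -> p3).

Yes, valid

Tableau for the negation ~(<><>(p1 -> p3) -> <>(p1 -> p3)):
1. ~(<><>(p1 -> p3) -> <>(p1 -> p3)), u
2. <><>(p1 -> p3), u
3. ~<>(p1 -> p3), u
4. ~(p1 -> p3), u
5. p1, u
6. ~p3, u
7. <>(p1 -> p3), v
8. ~(p1 -> p3), v
9. p1, v
10. ~p3, v
11. p1 -> p3, w
12. ~(p1 -> p3), w
13. p1, w
14. ~p3, w
15. p3, w
Accessibility: uRu, uRv, uRw, vRv, vRw, wRw
Branch closes: p3 and ~p3 both at w.
All branches of the negation close; one closing branch shown above.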